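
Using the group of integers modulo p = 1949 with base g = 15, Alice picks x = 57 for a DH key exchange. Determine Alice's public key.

1101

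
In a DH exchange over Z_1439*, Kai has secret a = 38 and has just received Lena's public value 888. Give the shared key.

238

Shared key K = 888^38 mod 1439.
888^1 ≡ 888 (mod 1439)
888^2 = (888^1)^2 ≡ 888^2 = 788544 ≡ 1411 (mod 1439)
888^4 = (888^2)^2 ≡ 1411^2 = 1990921 ≡ 784 (mod 1439)
888^8 = (888^4)^2 ≡ 784^2 = 614656 ≡ 203 (mod 1439)
888^16 = (888^8)^2 ≡ 203^2 = 41209 ≡ 917 (mod 1439)
888^32 = (888^16)^2 ≡ 917^2 = 840889 ≡ 513 (mod 1439)
888^38 = 888^32 · 888^4 · 888^2 ≡ 513 · 784 · 1411 ≡ 238 (mod 1439).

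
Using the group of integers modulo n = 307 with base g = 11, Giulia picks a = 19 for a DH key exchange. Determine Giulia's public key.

Public value = 11^{19} \pmod{307}.
11^1 ≡ 11 (mod 307)
11^2 = (11^1)^2 ≡ 11^2 = 121 ≡ 121 (mod 307)
11^4 = (11^2)^2 ≡ 121^2 = 14641 ≡ 212 (mod 307)
11^8 = (11^4)^2 ≡ 212^2 = 44944 ≡ 122 (mod 307)
11^16 = (11^8)^2 ≡ 122^2 = 14884 ≡ 148 (mod 307)
11^19 = 11^16 · 11^2 · 11^1 ≡ 148 · 121 · 11 ≡ 201 (mod 307).

201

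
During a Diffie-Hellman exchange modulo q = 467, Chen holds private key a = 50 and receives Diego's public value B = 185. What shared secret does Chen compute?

381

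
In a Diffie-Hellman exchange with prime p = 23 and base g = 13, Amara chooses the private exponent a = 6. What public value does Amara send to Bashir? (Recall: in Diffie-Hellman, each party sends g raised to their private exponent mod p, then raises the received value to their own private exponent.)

6

Public value = 13^6 mod 23.
13^1 ≡ 13 (mod 23)
13^2 = (13^1)^2 ≡ 13^2 = 169 ≡ 8 (mod 23)
13^4 = (13^2)^2 ≡ 8^2 = 64 ≡ 18 (mod 23)
13^6 = 13^4 · 13^2 ≡ 18 · 8 ≡ 6 (mod 23).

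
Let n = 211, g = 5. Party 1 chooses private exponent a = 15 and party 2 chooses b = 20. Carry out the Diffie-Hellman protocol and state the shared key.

Party 2 sends B = g^b mod n = 5^20 mod 211.
5^1 ≡ 5 (mod 211)
5^2 = (5^1)^2 ≡ 5^2 = 25 ≡ 25 (mod 211)
5^4 = (5^2)^2 ≡ 25^2 = 625 ≡ 203 (mod 211)
5^8 = (5^4)^2 ≡ 203^2 = 41209 ≡ 64 (mod 211)
5^16 = (5^8)^2 ≡ 64^2 = 4096 ≡ 87 (mod 211)
5^20 = 5^16 · 5^4 ≡ 87 · 203 ≡ 148 (mod 211).
So B = 148. Party 1 then computes K = B^a mod n = 148^15 mod 211.
148^1 ≡ 148 (mod 211)
148^2 = (148^1)^2 ≡ 148^2 = 21904 ≡ 171 (mod 211)
148^4 = (148^2)^2 ≡ 171^2 = 29241 ≡ 123 (mod 211)
148^8 = (148^4)^2 ≡ 123^2 = 15129 ≡ 148 (mod 211)
148^15 = 148^8 · 148^4 · 148^2 · 148^1 ≡ 148 · 123 · 171 · 148 ≡ 148 (mod 211).

148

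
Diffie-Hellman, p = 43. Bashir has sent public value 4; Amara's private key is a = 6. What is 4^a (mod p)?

11

Shared key K = 4^6 mod 43.
4^1 ≡ 4 (mod 43)
4^2 = (4^1)^2 ≡ 4^2 = 16 ≡ 16 (mod 43)
4^4 = (4^2)^2 ≡ 16^2 = 256 ≡ 41 (mod 43)
4^6 = 4^4 · 4^2 ≡ 41 · 16 ≡ 11 (mod 43).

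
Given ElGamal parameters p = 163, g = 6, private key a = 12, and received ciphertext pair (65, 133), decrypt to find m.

Shared mask s = c₁^a mod p = 65^12 mod 163.
65^1 ≡ 65 (mod 163)
65^2 = (65^1)^2 ≡ 65^2 = 4225 ≡ 150 (mod 163)
65^4 = (65^2)^2 ≡ 150^2 = 22500 ≡ 6 (mod 163)
65^8 = (65^4)^2 ≡ 6^2 = 36 ≡ 36 (mod 163)
65^12 = 65^8 · 65^4 ≡ 36 · 6 ≡ 53 (mod 163).
So s = 53; s⁻¹ ≡ 40 (mod 163).
m = c₂ · s⁻¹ mod 163 = 133 · 40 mod 163 = 104.

104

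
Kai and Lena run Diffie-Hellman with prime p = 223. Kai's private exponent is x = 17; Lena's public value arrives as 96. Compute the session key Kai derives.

149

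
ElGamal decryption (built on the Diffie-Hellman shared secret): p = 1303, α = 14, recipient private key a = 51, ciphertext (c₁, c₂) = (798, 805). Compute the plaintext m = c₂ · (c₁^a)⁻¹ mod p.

634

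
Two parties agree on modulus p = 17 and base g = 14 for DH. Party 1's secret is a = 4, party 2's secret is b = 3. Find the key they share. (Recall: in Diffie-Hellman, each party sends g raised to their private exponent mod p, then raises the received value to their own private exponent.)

4

Party 1 sends A = g^a mod p = 14^4 mod 17.
14^1 ≡ 14 (mod 17)
14^2 = (14^1)^2 ≡ 14^2 = 196 ≡ 9 (mod 17)
14^4 = (14^2)^2 ≡ 9^2 = 81 ≡ 13 (mod 17)
So A = 13. Party 2 then computes K = A^b mod p = 13^3 mod 17.
13^1 ≡ 13 (mod 17)
13^2 = (13^1)^2 ≡ 13^2 = 169 ≡ 16 (mod 17)
13^3 = 13^2 · 13^1 ≡ 16 · 13 ≡ 4 (mod 17).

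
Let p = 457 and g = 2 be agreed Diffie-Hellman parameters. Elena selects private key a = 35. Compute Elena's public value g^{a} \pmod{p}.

Public value = 2^{35} \pmod{457}.
2^1 ≡ 2 (mod 457)
2^2 = (2^1)^2 ≡ 2^2 = 4 ≡ 4 (mod 457)
2^4 = (2^2)^2 ≡ 4^2 = 16 ≡ 16 (mod 457)
2^8 = (2^4)^2 ≡ 16^2 = 256 ≡ 256 (mod 457)
2^16 = (2^8)^2 ≡ 256^2 = 65536 ≡ 185 (mod 457)
2^32 = (2^16)^2 ≡ 185^2 = 34225 ≡ 407 (mod 457)
2^35 = 2^32 · 2^2 · 2^1 ≡ 407 · 4 · 2 ≡ 57 (mod 457).

57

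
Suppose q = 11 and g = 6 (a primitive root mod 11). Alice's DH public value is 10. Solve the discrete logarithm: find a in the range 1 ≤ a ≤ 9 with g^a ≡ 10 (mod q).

Try successive powers of 6 modulo 11:
6^1 ≡ 6
6^2 ≡ 3
6^3 ≡ 7
6^4 ≡ 9
6^5 ≡ 10
Found: a = 5.

5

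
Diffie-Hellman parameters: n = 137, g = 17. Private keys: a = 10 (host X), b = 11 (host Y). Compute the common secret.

65

Host X sends A = g^a mod n = 17^10 mod 137.
17^1 ≡ 17 (mod 137)
17^2 = (17^1)^2 ≡ 17^2 = 289 ≡ 15 (mod 137)
17^4 = (17^2)^2 ≡ 15^2 = 225 ≡ 88 (mod 137)
17^8 = (17^4)^2 ≡ 88^2 = 7744 ≡ 72 (mod 137)
17^10 = 17^8 · 17^2 ≡ 72 · 15 ≡ 121 (mod 137).
So A = 121. Host Y then computes K = A^b mod n = 121^11 mod 137.
121^1 ≡ 121 (mod 137)
121^2 = (121^1)^2 ≡ 121^2 = 14641 ≡ 119 (mod 137)
121^4 = (121^2)^2 ≡ 119^2 = 14161 ≡ 50 (mod 137)
121^8 = (121^4)^2 ≡ 50^2 = 2500 ≡ 34 (mod 137)
121^11 = 121^8 · 121^2 · 121^1 ≡ 34 · 119 · 121 ≡ 65 (mod 137).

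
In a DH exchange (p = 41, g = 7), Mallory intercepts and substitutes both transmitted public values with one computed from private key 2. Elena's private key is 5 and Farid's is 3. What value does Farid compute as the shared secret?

20

Farid receives Mallory's public value M = 7^2 mod 41 instead of the honest one.
7^1 ≡ 7 (mod 41)
7^2 = (7^1)^2 ≡ 7^2 = 49 ≡ 8 (mod 41)
So M = 8. Farid computes K = M^3 mod 41.
8^1 ≡ 8 (mod 41)
8^2 = (8^1)^2 ≡ 8^2 = 64 ≡ 23 (mod 41)
8^3 = 8^2 · 8^1 ≡ 23 · 8 ≡ 20 (mod 41).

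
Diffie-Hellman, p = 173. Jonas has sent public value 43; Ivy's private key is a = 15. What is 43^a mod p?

36

Shared key K = 43^15 mod 173.
43^1 ≡ 43 (mod 173)
43^2 = (43^1)^2 ≡ 43^2 = 1849 ≡ 119 (mod 173)
43^4 = (43^2)^2 ≡ 119^2 = 14161 ≡ 148 (mod 173)
43^8 = (43^4)^2 ≡ 148^2 = 21904 ≡ 106 (mod 173)
43^15 = 43^8 · 43^4 · 43^2 · 43^1 ≡ 106 · 148 · 119 · 43 ≡ 36 (mod 173).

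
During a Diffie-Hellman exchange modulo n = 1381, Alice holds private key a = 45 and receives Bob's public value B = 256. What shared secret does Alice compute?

Shared key K = 256^45 mod 1381.
256^1 ≡ 256 (mod 1381)
256^2 = (256^1)^2 ≡ 256^2 = 65536 ≡ 629 (mod 1381)
256^4 = (256^2)^2 ≡ 629^2 = 395641 ≡ 675 (mod 1381)
256^8 = (256^4)^2 ≡ 675^2 = 455625 ≡ 1276 (mod 1381)
256^16 = (256^8)^2 ≡ 1276^2 = 1628176 ≡ 1358 (mod 1381)
256^32 = (256^16)^2 ≡ 1358^2 = 1844164 ≡ 529 (mod 1381)
256^45 = 256^32 · 256^8 · 256^4 · 256^1 ≡ 529 · 1276 · 675 · 256 ≡ 484 (mod 1381).

484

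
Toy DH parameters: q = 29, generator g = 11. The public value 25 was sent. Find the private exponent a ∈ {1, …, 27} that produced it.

4

Try successive powers of 11 modulo 29:
11^1 ≡ 11
11^2 ≡ 5
11^3 ≡ 26
11^4 ≡ 25
Found: a = 4.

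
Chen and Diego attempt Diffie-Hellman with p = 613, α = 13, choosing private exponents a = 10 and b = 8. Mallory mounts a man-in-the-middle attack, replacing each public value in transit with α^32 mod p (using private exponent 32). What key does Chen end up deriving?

609

Chen receives Mallory's public value M = 13^32 mod 613 instead of the honest one.
13^1 ≡ 13 (mod 613)
13^2 = (13^1)^2 ≡ 13^2 = 169 ≡ 169 (mod 613)
13^4 = (13^2)^2 ≡ 169^2 = 28561 ≡ 363 (mod 613)
13^8 = (13^4)^2 ≡ 363^2 = 131769 ≡ 587 (mod 613)
13^16 = (13^8)^2 ≡ 587^2 = 344569 ≡ 63 (mod 613)
13^32 = (13^16)^2 ≡ 63^2 = 3969 ≡ 291 (mod 613)
So M = 291. Chen computes K = M^10 mod 613.
291^1 ≡ 291 (mod 613)
291^2 = (291^1)^2 ≡ 291^2 = 84681 ≡ 87 (mod 613)
291^4 = (291^2)^2 ≡ 87^2 = 7569 ≡ 213 (mod 613)
291^8 = (291^4)^2 ≡ 213^2 = 45369 ≡ 7 (mod 613)
291^10 = 291^8 · 291^2 ≡ 7 · 87 ≡ 609 (mod 613).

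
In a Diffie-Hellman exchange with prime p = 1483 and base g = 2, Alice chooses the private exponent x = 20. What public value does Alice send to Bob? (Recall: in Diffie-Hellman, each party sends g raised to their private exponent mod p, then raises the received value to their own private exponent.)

Public value = 2^{20} \pmod{1483}.
2^1 ≡ 2 (mod 1483)
2^2 = (2^1)^2 ≡ 2^2 = 4 ≡ 4 (mod 1483)
2^4 = (2^2)^2 ≡ 4^2 = 16 ≡ 16 (mod 1483)
2^8 = (2^4)^2 ≡ 16^2 = 256 ≡ 256 (mod 1483)
2^16 = (2^8)^2 ≡ 256^2 = 65536 ≡ 284 (mod 1483)
2^20 = 2^16 · 2^4 ≡ 284 · 16 ≡ 95 (mod 1483).

95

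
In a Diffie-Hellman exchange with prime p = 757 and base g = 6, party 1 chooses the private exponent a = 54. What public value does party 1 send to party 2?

127

Public value = 6^54 mod 757.
6^1 ≡ 6 (mod 757)
6^2 = (6^1)^2 ≡ 6^2 = 36 ≡ 36 (mod 757)
6^4 = (6^2)^2 ≡ 36^2 = 1296 ≡ 539 (mod 757)
6^8 = (6^4)^2 ≡ 539^2 = 290521 ≡ 590 (mod 757)
6^16 = (6^8)^2 ≡ 590^2 = 348100 ≡ 637 (mod 757)
6^32 = (6^16)^2 ≡ 637^2 = 405769 ≡ 17 (mod 757)
6^54 = 6^32 · 6^16 · 6^4 · 6^2 ≡ 17 · 637 · 539 · 36 ≡ 127 (mod 757).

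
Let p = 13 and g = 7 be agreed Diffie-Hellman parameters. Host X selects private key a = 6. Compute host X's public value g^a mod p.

Public value = 7^6 mod 13.
7^1 ≡ 7 (mod 13)
7^2 = (7^1)^2 ≡ 7^2 = 49 ≡ 10 (mod 13)
7^4 = (7^2)^2 ≡ 10^2 = 100 ≡ 9 (mod 13)
7^6 = 7^4 · 7^2 ≡ 9 · 10 ≡ 12 (mod 13).

12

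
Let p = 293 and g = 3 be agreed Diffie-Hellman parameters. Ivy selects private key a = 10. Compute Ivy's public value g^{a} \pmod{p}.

Public value = 3^{10} \pmod{293}.
3^1 ≡ 3 (mod 293)
3^2 = (3^1)^2 ≡ 3^2 = 9 ≡ 9 (mod 293)
3^4 = (3^2)^2 ≡ 9^2 = 81 ≡ 81 (mod 293)
3^8 = (3^4)^2 ≡ 81^2 = 6561 ≡ 115 (mod 293)
3^10 = 3^8 · 3^2 ≡ 115 · 9 ≡ 156 (mod 293).

156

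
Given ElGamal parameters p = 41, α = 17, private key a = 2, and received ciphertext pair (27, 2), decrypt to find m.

Shared mask s = c₁^a mod p = 27^2 mod 41.
27^1 ≡ 27 (mod 41)
27^2 = (27^1)^2 ≡ 27^2 = 729 ≡ 32 (mod 41)
So s = 32; s⁻¹ ≡ 9 (mod 41).
m = c₂ · s⁻¹ mod 41 = 2 · 9 mod 41 = 18.

18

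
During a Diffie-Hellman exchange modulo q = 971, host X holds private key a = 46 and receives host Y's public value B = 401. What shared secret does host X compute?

655

Shared key K = 401^46 mod 971.
401^1 ≡ 401 (mod 971)
401^2 = (401^1)^2 ≡ 401^2 = 160801 ≡ 586 (mod 971)
401^4 = (401^2)^2 ≡ 586^2 = 343396 ≡ 633 (mod 971)
401^8 = (401^4)^2 ≡ 633^2 = 400689 ≡ 637 (mod 971)
401^16 = (401^8)^2 ≡ 637^2 = 405769 ≡ 862 (mod 971)
401^32 = (401^16)^2 ≡ 862^2 = 743044 ≡ 229 (mod 971)
401^46 = 401^32 · 401^8 · 401^4 · 401^2 ≡ 229 · 637 · 633 · 586 ≡ 655 (mod 971).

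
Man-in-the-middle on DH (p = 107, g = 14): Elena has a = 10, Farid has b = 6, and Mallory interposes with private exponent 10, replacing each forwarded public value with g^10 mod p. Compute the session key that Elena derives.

105

Elena receives Mallory's public value M = 14^10 mod 107 instead of the honest one.
14^1 ≡ 14 (mod 107)
14^2 = (14^1)^2 ≡ 14^2 = 196 ≡ 89 (mod 107)
14^4 = (14^2)^2 ≡ 89^2 = 7921 ≡ 3 (mod 107)
14^8 = (14^4)^2 ≡ 3^2 = 9 ≡ 9 (mod 107)
14^10 = 14^8 · 14^2 ≡ 9 · 89 ≡ 52 (mod 107).
So M = 52. Elena computes K = M^10 mod 107.
52^1 ≡ 52 (mod 107)
52^2 = (52^1)^2 ≡ 52^2 = 2704 ≡ 29 (mod 107)
52^4 = (52^2)^2 ≡ 29^2 = 841 ≡ 92 (mod 107)
52^8 = (52^4)^2 ≡ 92^2 = 8464 ≡ 11 (mod 107)
52^10 = 52^8 · 52^2 ≡ 11 · 29 ≡ 105 (mod 107).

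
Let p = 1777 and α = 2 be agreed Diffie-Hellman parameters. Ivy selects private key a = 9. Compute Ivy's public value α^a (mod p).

Public value = 2^9 (mod 1777).
2^1 ≡ 2 (mod 1777)
2^2 = (2^1)^2 ≡ 2^2 = 4 ≡ 4 (mod 1777)
2^4 = (2^2)^2 ≡ 4^2 = 16 ≡ 16 (mod 1777)
2^8 = (2^4)^2 ≡ 16^2 = 256 ≡ 256 (mod 1777)
2^9 = 2^8 · 2^1 ≡ 256 · 2 ≡ 512 (mod 1777).

512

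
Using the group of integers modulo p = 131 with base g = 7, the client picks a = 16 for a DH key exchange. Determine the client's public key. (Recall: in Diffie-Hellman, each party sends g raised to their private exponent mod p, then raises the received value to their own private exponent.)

Public value = 7^16 mod 131.
7^1 ≡ 7 (mod 131)
7^2 = (7^1)^2 ≡ 7^2 = 49 ≡ 49 (mod 131)
7^4 = (7^2)^2 ≡ 49^2 = 2401 ≡ 43 (mod 131)
7^8 = (7^4)^2 ≡ 43^2 = 1849 ≡ 15 (mod 131)
7^16 = (7^8)^2 ≡ 15^2 = 225 ≡ 94 (mod 131)

94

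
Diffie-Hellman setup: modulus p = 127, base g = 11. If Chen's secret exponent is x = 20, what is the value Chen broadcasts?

79

Public value = 11^20 mod 127.
11^1 ≡ 11 (mod 127)
11^2 = (11^1)^2 ≡ 11^2 = 121 ≡ 121 (mod 127)
11^4 = (11^2)^2 ≡ 121^2 = 14641 ≡ 36 (mod 127)
11^8 = (11^4)^2 ≡ 36^2 = 1296 ≡ 26 (mod 127)
11^16 = (11^8)^2 ≡ 26^2 = 676 ≡ 41 (mod 127)
11^20 = 11^16 · 11^4 ≡ 41 · 36 ≡ 79 (mod 127).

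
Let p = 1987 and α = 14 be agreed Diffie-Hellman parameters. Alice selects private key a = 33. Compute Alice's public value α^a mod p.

Public value = 14^33 mod 1987.
14^1 ≡ 14 (mod 1987)
14^2 = (14^1)^2 ≡ 14^2 = 196 ≡ 196 (mod 1987)
14^4 = (14^2)^2 ≡ 196^2 = 38416 ≡ 663 (mod 1987)
14^8 = (14^4)^2 ≡ 663^2 = 439569 ≡ 442 (mod 1987)
14^16 = (14^8)^2 ≡ 442^2 = 195364 ≡ 638 (mod 1987)
14^32 = (14^16)^2 ≡ 638^2 = 407044 ≡ 1696 (mod 1987)
14^33 = 14^32 · 14^1 ≡ 1696 · 14 ≡ 1887 (mod 1987).

1887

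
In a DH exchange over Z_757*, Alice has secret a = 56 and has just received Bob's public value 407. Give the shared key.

477

Shared key K = 407^56 mod 757.
407^1 ≡ 407 (mod 757)
407^2 = (407^1)^2 ≡ 407^2 = 165649 ≡ 623 (mod 757)
407^4 = (407^2)^2 ≡ 623^2 = 388129 ≡ 545 (mod 757)
407^8 = (407^4)^2 ≡ 545^2 = 297025 ≡ 281 (mod 757)
407^16 = (407^8)^2 ≡ 281^2 = 78961 ≡ 233 (mod 757)
407^32 = (407^16)^2 ≡ 233^2 = 54289 ≡ 542 (mod 757)
407^56 = 407^32 · 407^16 · 407^8 ≡ 542 · 233 · 281 ≡ 477 (mod 757).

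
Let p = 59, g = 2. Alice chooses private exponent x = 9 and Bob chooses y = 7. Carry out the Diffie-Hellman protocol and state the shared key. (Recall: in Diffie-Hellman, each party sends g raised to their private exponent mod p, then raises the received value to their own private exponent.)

32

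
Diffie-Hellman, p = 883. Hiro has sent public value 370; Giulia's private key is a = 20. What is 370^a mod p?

146

Shared key K = 370^20 mod 883.
370^1 ≡ 370 (mod 883)
370^2 = (370^1)^2 ≡ 370^2 = 136900 ≡ 35 (mod 883)
370^4 = (370^2)^2 ≡ 35^2 = 1225 ≡ 342 (mod 883)
370^8 = (370^4)^2 ≡ 342^2 = 116964 ≡ 408 (mod 883)
370^16 = (370^8)^2 ≡ 408^2 = 166464 ≡ 460 (mod 883)
370^20 = 370^16 · 370^4 ≡ 460 · 342 ≡ 146 (mod 883).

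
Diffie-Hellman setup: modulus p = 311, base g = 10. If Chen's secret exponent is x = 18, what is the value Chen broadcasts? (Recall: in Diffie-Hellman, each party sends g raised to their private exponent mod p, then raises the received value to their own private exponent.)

54

Public value = 10^18 (mod 311).
10^1 ≡ 10 (mod 311)
10^2 = (10^1)^2 ≡ 10^2 = 100 ≡ 100 (mod 311)
10^4 = (10^2)^2 ≡ 100^2 = 10000 ≡ 48 (mod 311)
10^8 = (10^4)^2 ≡ 48^2 = 2304 ≡ 127 (mod 311)
10^16 = (10^8)^2 ≡ 127^2 = 16129 ≡ 268 (mod 311)
10^18 = 10^16 · 10^2 ≡ 268 · 100 ≡ 54 (mod 311).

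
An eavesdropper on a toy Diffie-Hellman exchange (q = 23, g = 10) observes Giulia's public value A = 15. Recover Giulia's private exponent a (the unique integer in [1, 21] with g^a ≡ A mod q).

13

Try successive powers of 10 modulo 23:
10^1 ≡ 10
10^2 ≡ 8
10^3 ≡ 11
10^4 ≡ 18
10^5 ≡ 19
10^6 ≡ 6
10^7 ≡ 14
10^8 ≡ 2
10^9 ≡ 20
10^10 ≡ 16
10^11 ≡ 22
10^12 ≡ 13
10^13 ≡ 15
Found: a = 13.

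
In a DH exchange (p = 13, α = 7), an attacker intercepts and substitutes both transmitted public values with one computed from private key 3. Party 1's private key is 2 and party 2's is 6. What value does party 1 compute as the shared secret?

12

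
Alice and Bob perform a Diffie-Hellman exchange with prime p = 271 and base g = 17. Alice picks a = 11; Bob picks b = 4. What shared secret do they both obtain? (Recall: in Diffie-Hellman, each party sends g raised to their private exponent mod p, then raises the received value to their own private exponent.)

Alice sends A = g^a mod p = 17^11 mod 271.
17^1 ≡ 17 (mod 271)
17^2 = (17^1)^2 ≡ 17^2 = 289 ≡ 18 (mod 271)
17^4 = (17^2)^2 ≡ 18^2 = 324 ≡ 53 (mod 271)
17^8 = (17^4)^2 ≡ 53^2 = 2809 ≡ 99 (mod 271)
17^11 = 17^8 · 17^2 · 17^1 ≡ 99 · 18 · 17 ≡ 213 (mod 271).
So A = 213. Bob then computes K = A^b mod p = 213^4 mod 271.
213^1 ≡ 213 (mod 271)
213^2 = (213^1)^2 ≡ 213^2 = 45369 ≡ 112 (mod 271)
213^4 = (213^2)^2 ≡ 112^2 = 12544 ≡ 78 (mod 271)

78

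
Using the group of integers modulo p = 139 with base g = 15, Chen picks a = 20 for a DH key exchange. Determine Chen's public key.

31

Public value = 15^20 (mod 139).
15^1 ≡ 15 (mod 139)
15^2 = (15^1)^2 ≡ 15^2 = 225 ≡ 86 (mod 139)
15^4 = (15^2)^2 ≡ 86^2 = 7396 ≡ 29 (mod 139)
15^8 = (15^4)^2 ≡ 29^2 = 841 ≡ 7 (mod 139)
15^16 = (15^8)^2 ≡ 7^2 = 49 ≡ 49 (mod 139)
15^20 = 15^16 · 15^4 ≡ 49 · 29 ≡ 31 (mod 139).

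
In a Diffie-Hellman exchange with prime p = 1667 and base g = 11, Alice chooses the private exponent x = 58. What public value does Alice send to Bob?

31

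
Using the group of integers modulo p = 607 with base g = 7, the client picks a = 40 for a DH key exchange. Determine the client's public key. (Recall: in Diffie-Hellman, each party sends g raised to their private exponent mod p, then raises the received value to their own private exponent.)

549

Public value = 7^40 mod 607.
7^1 ≡ 7 (mod 607)
7^2 = (7^1)^2 ≡ 7^2 = 49 ≡ 49 (mod 607)
7^4 = (7^2)^2 ≡ 49^2 = 2401 ≡ 580 (mod 607)
7^8 = (7^4)^2 ≡ 580^2 = 336400 ≡ 122 (mod 607)
7^16 = (7^8)^2 ≡ 122^2 = 14884 ≡ 316 (mod 607)
7^32 = (7^16)^2 ≡ 316^2 = 99856 ≡ 308 (mod 607)
7^40 = 7^32 · 7^8 ≡ 308 · 122 ≡ 549 (mod 607).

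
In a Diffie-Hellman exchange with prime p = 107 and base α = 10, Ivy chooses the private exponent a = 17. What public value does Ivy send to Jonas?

48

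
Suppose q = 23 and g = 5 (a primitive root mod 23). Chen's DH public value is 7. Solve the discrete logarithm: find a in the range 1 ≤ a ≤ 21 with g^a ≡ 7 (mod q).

Try successive powers of 5 modulo 23:
5^1 ≡ 5
5^2 ≡ 2
5^3 ≡ 10
5^4 ≡ 4
5^5 ≡ 20
5^6 ≡ 8
5^7 ≡ 17
5^8 ≡ 16
5^9 ≡ 11
5^10 ≡ 9
5^11 ≡ 22
5^12 ≡ 18
5^13 ≡ 21
5^14 ≡ 13
5^15 ≡ 19
5^16 ≡ 3
5^17 ≡ 15
5^18 ≡ 6
5^19 ≡ 7
Found: a = 19.

19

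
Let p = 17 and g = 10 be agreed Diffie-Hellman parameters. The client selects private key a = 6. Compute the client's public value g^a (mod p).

9

Public value = 10^6 (mod 17).
10^1 ≡ 10 (mod 17)
10^2 = (10^1)^2 ≡ 10^2 = 100 ≡ 15 (mod 17)
10^4 = (10^2)^2 ≡ 15^2 = 225 ≡ 4 (mod 17)
10^6 = 10^4 · 10^2 ≡ 4 · 15 ≡ 9 (mod 17).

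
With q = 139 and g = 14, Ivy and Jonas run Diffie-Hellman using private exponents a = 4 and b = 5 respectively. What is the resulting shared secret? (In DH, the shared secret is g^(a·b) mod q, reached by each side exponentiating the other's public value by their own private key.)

Jonas sends B = g^b mod q = 14^5 mod 139.
14^1 ≡ 14 (mod 139)
14^2 = (14^1)^2 ≡ 14^2 = 196 ≡ 57 (mod 139)
14^4 = (14^2)^2 ≡ 57^2 = 3249 ≡ 52 (mod 139)
14^5 = 14^4 · 14^1 ≡ 52 · 14 ≡ 33 (mod 139).
So B = 33. Ivy then computes K = B^a mod q = 33^4 mod 139.
33^1 ≡ 33 (mod 139)
33^2 = (33^1)^2 ≡ 33^2 = 1089 ≡ 116 (mod 139)
33^4 = (33^2)^2 ≡ 116^2 = 13456 ≡ 112 (mod 139)

112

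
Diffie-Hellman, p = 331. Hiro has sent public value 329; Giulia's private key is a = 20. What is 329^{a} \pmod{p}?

299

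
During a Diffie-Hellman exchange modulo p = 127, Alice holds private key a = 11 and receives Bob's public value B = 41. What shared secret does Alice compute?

113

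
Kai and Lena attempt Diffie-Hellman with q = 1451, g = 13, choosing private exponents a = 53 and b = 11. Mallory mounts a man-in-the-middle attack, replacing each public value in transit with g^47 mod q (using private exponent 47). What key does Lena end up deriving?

1055

Lena receives Mallory's public value M = 13^47 mod 1451 instead of the honest one.
13^1 ≡ 13 (mod 1451)
13^2 = (13^1)^2 ≡ 13^2 = 169 ≡ 169 (mod 1451)
13^4 = (13^2)^2 ≡ 169^2 = 28561 ≡ 992 (mod 1451)
13^8 = (13^4)^2 ≡ 992^2 = 984064 ≡ 286 (mod 1451)
13^16 = (13^8)^2 ≡ 286^2 = 81796 ≡ 540 (mod 1451)
13^32 = (13^16)^2 ≡ 540^2 = 291600 ≡ 1400 (mod 1451)
13^47 = 13^32 · 13^8 · 13^4 · 13^2 · 13^1 ≡ 1400 · 286 · 992 · 169 · 13 ≡ 1230 (mod 1451).
So M = 1230. Lena computes K = M^11 mod 1451.
1230^1 ≡ 1230 (mod 1451)
1230^2 = (1230^1)^2 ≡ 1230^2 = 1512900 ≡ 958 (mod 1451)
1230^4 = (1230^2)^2 ≡ 958^2 = 917764 ≡ 732 (mod 1451)
1230^8 = (1230^4)^2 ≡ 732^2 = 535824 ≡ 405 (mod 1451)
1230^11 = 1230^8 · 1230^2 · 1230^1 ≡ 405 · 958 · 1230 ≡ 1055 (mod 1451).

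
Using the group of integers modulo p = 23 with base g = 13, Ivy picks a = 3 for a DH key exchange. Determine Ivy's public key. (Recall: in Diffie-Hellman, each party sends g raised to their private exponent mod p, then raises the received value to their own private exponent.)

12

Public value = 13^3 (mod 23).
13^1 ≡ 13 (mod 23)
13^2 = (13^1)^2 ≡ 13^2 = 169 ≡ 8 (mod 23)
13^3 = 13^2 · 13^1 ≡ 8 · 13 ≡ 12 (mod 23).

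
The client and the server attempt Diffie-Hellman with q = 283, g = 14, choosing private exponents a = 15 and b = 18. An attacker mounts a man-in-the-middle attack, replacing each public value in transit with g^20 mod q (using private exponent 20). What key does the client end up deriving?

253

The client receives an attacker's public value M = 14^20 mod 283 instead of the honest one.
14^1 ≡ 14 (mod 283)
14^2 = (14^1)^2 ≡ 14^2 = 196 ≡ 196 (mod 283)
14^4 = (14^2)^2 ≡ 196^2 = 38416 ≡ 211 (mod 283)
14^8 = (14^4)^2 ≡ 211^2 = 44521 ≡ 90 (mod 283)
14^16 = (14^8)^2 ≡ 90^2 = 8100 ≡ 176 (mod 283)
14^20 = 14^16 · 14^4 ≡ 176 · 211 ≡ 63 (mod 283).
So M = 63. The client computes K = M^15 mod 283.
63^1 ≡ 63 (mod 283)
63^2 = (63^1)^2 ≡ 63^2 = 3969 ≡ 7 (mod 283)
63^4 = (63^2)^2 ≡ 7^2 = 49 ≡ 49 (mod 283)
63^8 = (63^4)^2 ≡ 49^2 = 2401 ≡ 137 (mod 283)
63^15 = 63^8 · 63^4 · 63^2 · 63^1 ≡ 137 · 49 · 7 · 63 ≡ 253 (mod 283).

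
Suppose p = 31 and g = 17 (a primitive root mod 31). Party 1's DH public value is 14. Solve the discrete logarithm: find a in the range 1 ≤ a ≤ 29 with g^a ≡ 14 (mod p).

16

Try successive powers of 17 modulo 31:
17^1 ≡ 17
17^2 ≡ 10
17^3 ≡ 15
17^4 ≡ 7
17^5 ≡ 26
17^6 ≡ 8
17^7 ≡ 12
17^8 ≡ 18
17^9 ≡ 27
17^10 ≡ 25
17^11 ≡ 22
17^12 ≡ 2
17^13 ≡ 3
17^14 ≡ 20
17^15 ≡ 30
17^16 ≡ 14
Found: a = 16.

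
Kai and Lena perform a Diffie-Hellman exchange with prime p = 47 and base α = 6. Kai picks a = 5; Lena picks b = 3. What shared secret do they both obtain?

Lena sends B = α^b mod p = 6^3 mod 47.
6^1 ≡ 6 (mod 47)
6^2 = (6^1)^2 ≡ 6^2 = 36 ≡ 36 (mod 47)
6^3 = 6^2 · 6^1 ≡ 36 · 6 ≡ 28 (mod 47).
So B = 28. Kai then computes K = B^a mod p = 28^5 mod 47.
28^1 ≡ 28 (mod 47)
28^2 = (28^1)^2 ≡ 28^2 = 784 ≡ 32 (mod 47)
28^4 = (28^2)^2 ≡ 32^2 = 1024 ≡ 37 (mod 47)
28^5 = 28^4 · 28^1 ≡ 37 · 28 ≡ 2 (mod 47).

2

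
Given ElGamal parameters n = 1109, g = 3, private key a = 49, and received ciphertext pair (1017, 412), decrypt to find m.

124

Shared mask s = c₁^a mod n = 1017^49 mod 1109.
1017^1 ≡ 1017 (mod 1109)
1017^2 = (1017^1)^2 ≡ 1017^2 = 1034289 ≡ 701 (mod 1109)
1017^4 = (1017^2)^2 ≡ 701^2 = 491401 ≡ 114 (mod 1109)
1017^8 = (1017^4)^2 ≡ 114^2 = 12996 ≡ 797 (mod 1109)
1017^16 = (1017^8)^2 ≡ 797^2 = 635209 ≡ 861 (mod 1109)
1017^32 = (1017^16)^2 ≡ 861^2 = 741321 ≡ 509 (mod 1109)
1017^49 = 1017^32 · 1017^16 · 1017^1 ≡ 509 · 861 · 1017 ≡ 1005 (mod 1109).
So s = 1005; s⁻¹ ≡ 1077 (mod 1109).
m = c₂ · s⁻¹ mod 1109 = 412 · 1077 mod 1109 = 124.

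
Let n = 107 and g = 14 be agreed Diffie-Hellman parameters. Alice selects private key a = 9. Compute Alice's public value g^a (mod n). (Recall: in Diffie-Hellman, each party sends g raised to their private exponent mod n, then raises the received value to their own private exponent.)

Public value = 14^9 (mod 107).
14^1 ≡ 14 (mod 107)
14^2 = (14^1)^2 ≡ 14^2 = 196 ≡ 89 (mod 107)
14^4 = (14^2)^2 ≡ 89^2 = 7921 ≡ 3 (mod 107)
14^8 = (14^4)^2 ≡ 3^2 = 9 ≡ 9 (mod 107)
14^9 = 14^8 · 14^1 ≡ 9 · 14 ≡ 19 (mod 107).

19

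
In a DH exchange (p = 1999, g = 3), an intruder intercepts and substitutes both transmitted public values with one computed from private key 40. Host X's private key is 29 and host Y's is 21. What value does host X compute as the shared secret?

1778

Host X receives an intruder's public value M = 3^40 mod 1999 instead of the honest one.
3^1 ≡ 3 (mod 1999)
3^2 = (3^1)^2 ≡ 3^2 = 9 ≡ 9 (mod 1999)
3^4 = (3^2)^2 ≡ 9^2 = 81 ≡ 81 (mod 1999)
3^8 = (3^4)^2 ≡ 81^2 = 6561 ≡ 564 (mod 1999)
3^16 = (3^8)^2 ≡ 564^2 = 318096 ≡ 255 (mod 1999)
3^32 = (3^16)^2 ≡ 255^2 = 65025 ≡ 1057 (mod 1999)
3^40 = 3^32 · 3^8 ≡ 1057 · 564 ≡ 446 (mod 1999).
So M = 446. Host X computes K = M^29 mod 1999.
446^1 ≡ 446 (mod 1999)
446^2 = (446^1)^2 ≡ 446^2 = 198916 ≡ 1015 (mod 1999)
446^4 = (446^2)^2 ≡ 1015^2 = 1030225 ≡ 740 (mod 1999)
446^8 = (446^4)^2 ≡ 740^2 = 547600 ≡ 1873 (mod 1999)
446^16 = (446^8)^2 ≡ 1873^2 = 3508129 ≡ 1883 (mod 1999)
446^29 = 446^16 · 446^8 · 446^4 · 446^1 ≡ 1883 · 1873 · 740 · 446 ≡ 1778 (mod 1999).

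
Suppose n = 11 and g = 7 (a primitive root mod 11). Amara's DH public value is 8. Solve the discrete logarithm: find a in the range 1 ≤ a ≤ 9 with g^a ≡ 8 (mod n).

9

Try successive powers of 7 modulo 11:
7^1 ≡ 7
7^2 ≡ 5
7^3 ≡ 2
7^4 ≡ 3
7^5 ≡ 10
7^6 ≡ 4
7^7 ≡ 6
7^8 ≡ 9
7^9 ≡ 8
Found: a = 9.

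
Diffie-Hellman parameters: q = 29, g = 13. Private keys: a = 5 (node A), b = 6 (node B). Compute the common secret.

24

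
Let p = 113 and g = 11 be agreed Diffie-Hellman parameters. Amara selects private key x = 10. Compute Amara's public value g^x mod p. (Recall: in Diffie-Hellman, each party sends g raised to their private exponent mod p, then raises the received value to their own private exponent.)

Public value = 11^10 mod 113.
11^1 ≡ 11 (mod 113)
11^2 = (11^1)^2 ≡ 11^2 = 121 ≡ 8 (mod 113)
11^4 = (11^2)^2 ≡ 8^2 = 64 ≡ 64 (mod 113)
11^8 = (11^4)^2 ≡ 64^2 = 4096 ≡ 28 (mod 113)
11^10 = 11^8 · 11^2 ≡ 28 · 8 ≡ 111 (mod 113).

111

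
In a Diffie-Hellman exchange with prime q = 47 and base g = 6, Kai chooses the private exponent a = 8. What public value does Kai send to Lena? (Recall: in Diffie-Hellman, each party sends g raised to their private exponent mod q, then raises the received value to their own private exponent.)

Public value = 6^8 (mod 47).
6^1 ≡ 6 (mod 47)
6^2 = (6^1)^2 ≡ 6^2 = 36 ≡ 36 (mod 47)
6^4 = (6^2)^2 ≡ 36^2 = 1296 ≡ 27 (mod 47)
6^8 = (6^4)^2 ≡ 27^2 = 729 ≡ 24 (mod 47)

24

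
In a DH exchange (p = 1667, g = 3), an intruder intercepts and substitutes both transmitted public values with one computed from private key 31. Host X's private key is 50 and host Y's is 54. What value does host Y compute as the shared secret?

1560

Host Y receives an intruder's public value M = 3^31 mod 1667 instead of the honest one.
3^1 ≡ 3 (mod 1667)
3^2 = (3^1)^2 ≡ 3^2 = 9 ≡ 9 (mod 1667)
3^4 = (3^2)^2 ≡ 9^2 = 81 ≡ 81 (mod 1667)
3^8 = (3^4)^2 ≡ 81^2 = 6561 ≡ 1560 (mod 1667)
3^16 = (3^8)^2 ≡ 1560^2 = 2433600 ≡ 1447 (mod 1667)
3^31 = 3^16 · 3^8 · 3^4 · 3^2 · 3^1 ≡ 1447 · 1560 · 81 · 9 · 3 ≡ 19 (mod 1667).
So M = 19. Host Y computes K = M^54 mod 1667.
19^1 ≡ 19 (mod 1667)
19^2 = (19^1)^2 ≡ 19^2 = 361 ≡ 361 (mod 1667)
19^4 = (19^2)^2 ≡ 361^2 = 130321 ≡ 295 (mod 1667)
19^8 = (19^4)^2 ≡ 295^2 = 87025 ≡ 341 (mod 1667)
19^16 = (19^8)^2 ≡ 341^2 = 116281 ≡ 1258 (mod 1667)
19^32 = (19^16)^2 ≡ 1258^2 = 1582564 ≡ 581 (mod 1667)
19^54 = 19^32 · 19^16 · 19^4 · 19^2 ≡ 581 · 1258 · 295 · 361 ≡ 1560 (mod 1667).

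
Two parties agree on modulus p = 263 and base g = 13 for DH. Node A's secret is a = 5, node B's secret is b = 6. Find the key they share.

Node A sends A = g^a mod p = 13^5 mod 263.
13^1 ≡ 13 (mod 263)
13^2 = (13^1)^2 ≡ 13^2 = 169 ≡ 169 (mod 263)
13^4 = (13^2)^2 ≡ 169^2 = 28561 ≡ 157 (mod 263)
13^5 = 13^4 · 13^1 ≡ 157 · 13 ≡ 200 (mod 263).
So A = 200. Node B then computes K = A^b mod p = 200^6 mod 263.
200^1 ≡ 200 (mod 263)
200^2 = (200^1)^2 ≡ 200^2 = 40000 ≡ 24 (mod 263)
200^4 = (200^2)^2 ≡ 24^2 = 576 ≡ 50 (mod 263)
200^6 = 200^4 · 200^2 ≡ 50 · 24 ≡ 148 (mod 263).

148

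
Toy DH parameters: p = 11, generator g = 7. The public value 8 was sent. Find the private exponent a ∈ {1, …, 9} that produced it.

9

Try successive powers of 7 modulo 11:
7^1 ≡ 7
7^2 ≡ 5
7^3 ≡ 2
7^4 ≡ 3
7^5 ≡ 10
7^6 ≡ 4
7^7 ≡ 6
7^8 ≡ 9
7^9 ≡ 8
Found: a = 9.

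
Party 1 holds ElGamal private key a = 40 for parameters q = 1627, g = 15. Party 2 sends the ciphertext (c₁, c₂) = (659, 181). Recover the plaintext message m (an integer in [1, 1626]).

Shared mask s = c₁^a mod q = 659^40 mod 1627.
659^1 ≡ 659 (mod 1627)
659^2 = (659^1)^2 ≡ 659^2 = 434281 ≡ 1499 (mod 1627)
659^4 = (659^2)^2 ≡ 1499^2 = 2247001 ≡ 114 (mod 1627)
659^8 = (659^4)^2 ≡ 114^2 = 12996 ≡ 1607 (mod 1627)
659^16 = (659^8)^2 ≡ 1607^2 = 2582449 ≡ 400 (mod 1627)
659^32 = (659^16)^2 ≡ 400^2 = 160000 ≡ 554 (mod 1627)
659^40 = 659^32 · 659^8 ≡ 554 · 1607 ≡ 309 (mod 1627).
So s = 309; s⁻¹ ≡ 1369 (mod 1627).
m = c₂ · s⁻¹ mod 1627 = 181 · 1369 mod 1627 = 485.

485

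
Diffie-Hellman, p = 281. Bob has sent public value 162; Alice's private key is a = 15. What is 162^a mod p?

Shared key K = 162^15 mod 281.
162^1 ≡ 162 (mod 281)
162^2 = (162^1)^2 ≡ 162^2 = 26244 ≡ 111 (mod 281)
162^4 = (162^2)^2 ≡ 111^2 = 12321 ≡ 238 (mod 281)
162^8 = (162^4)^2 ≡ 238^2 = 56644 ≡ 163 (mod 281)
162^15 = 162^8 · 162^4 · 162^2 · 162^1 ≡ 163 · 238 · 111 · 162 ≡ 249 (mod 281).

249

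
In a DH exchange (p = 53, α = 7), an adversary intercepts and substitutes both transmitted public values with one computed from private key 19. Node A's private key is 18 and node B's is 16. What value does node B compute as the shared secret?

47

Node B receives an adversary's public value M = 7^19 mod 53 instead of the honest one.
7^1 ≡ 7 (mod 53)
7^2 = (7^1)^2 ≡ 7^2 = 49 ≡ 49 (mod 53)
7^4 = (7^2)^2 ≡ 49^2 = 2401 ≡ 16 (mod 53)
7^8 = (7^4)^2 ≡ 16^2 = 256 ≡ 44 (mod 53)
7^16 = (7^8)^2 ≡ 44^2 = 1936 ≡ 28 (mod 53)
7^19 = 7^16 · 7^2 · 7^1 ≡ 28 · 49 · 7 ≡ 11 (mod 53).
So M = 11. Node B computes K = M^16 mod 53.
11^1 ≡ 11 (mod 53)
11^2 = (11^1)^2 ≡ 11^2 = 121 ≡ 15 (mod 53)
11^4 = (11^2)^2 ≡ 15^2 = 225 ≡ 13 (mod 53)
11^8 = (11^4)^2 ≡ 13^2 = 169 ≡ 10 (mod 53)
11^16 = (11^8)^2 ≡ 10^2 = 100 ≡ 47 (mod 53)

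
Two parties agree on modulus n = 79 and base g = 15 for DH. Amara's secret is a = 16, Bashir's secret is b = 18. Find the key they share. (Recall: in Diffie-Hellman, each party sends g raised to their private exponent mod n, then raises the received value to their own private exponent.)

67

Amara sends A = g^a mod n = 15^16 mod 79.
15^1 ≡ 15 (mod 79)
15^2 = (15^1)^2 ≡ 15^2 = 225 ≡ 67 (mod 79)
15^4 = (15^2)^2 ≡ 67^2 = 4489 ≡ 65 (mod 79)
15^8 = (15^4)^2 ≡ 65^2 = 4225 ≡ 38 (mod 79)
15^16 = (15^8)^2 ≡ 38^2 = 1444 ≡ 22 (mod 79)
So A = 22. Bashir then computes K = A^b mod n = 22^18 mod 79.
22^1 ≡ 22 (mod 79)
22^2 = (22^1)^2 ≡ 22^2 = 484 ≡ 10 (mod 79)
22^4 = (22^2)^2 ≡ 10^2 = 100 ≡ 21 (mod 79)
22^8 = (22^4)^2 ≡ 21^2 = 441 ≡ 46 (mod 79)
22^16 = (22^8)^2 ≡ 46^2 = 2116 ≡ 62 (mod 79)
22^18 = 22^16 · 22^2 ≡ 62 · 10 ≡ 67 (mod 79).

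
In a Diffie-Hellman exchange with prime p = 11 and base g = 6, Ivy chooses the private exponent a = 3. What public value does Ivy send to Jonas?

Public value = 6^3 (mod 11).
6^1 ≡ 6 (mod 11)
6^2 = (6^1)^2 ≡ 6^2 = 36 ≡ 3 (mod 11)
6^3 = 6^2 · 6^1 ≡ 3 · 6 ≡ 7 (mod 11).

7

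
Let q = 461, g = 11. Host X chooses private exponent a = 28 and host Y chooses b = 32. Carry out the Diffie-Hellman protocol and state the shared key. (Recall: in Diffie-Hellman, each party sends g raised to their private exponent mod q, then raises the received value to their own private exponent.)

19

Host X sends A = g^a mod q = 11^28 mod 461.
11^1 ≡ 11 (mod 461)
11^2 = (11^1)^2 ≡ 11^2 = 121 ≡ 121 (mod 461)
11^4 = (11^2)^2 ≡ 121^2 = 14641 ≡ 350 (mod 461)
11^8 = (11^4)^2 ≡ 350^2 = 122500 ≡ 335 (mod 461)
11^16 = (11^8)^2 ≡ 335^2 = 112225 ≡ 202 (mod 461)
11^28 = 11^16 · 11^8 · 11^4 ≡ 202 · 335 · 350 ≡ 164 (mod 461).
So A = 164. Host Y then computes K = A^b mod q = 164^32 mod 461.
164^1 ≡ 164 (mod 461)
164^2 = (164^1)^2 ≡ 164^2 = 26896 ≡ 158 (mod 461)
164^4 = (164^2)^2 ≡ 158^2 = 24964 ≡ 70 (mod 461)
164^8 = (164^4)^2 ≡ 70^2 = 4900 ≡ 290 (mod 461)
164^16 = (164^8)^2 ≡ 290^2 = 84100 ≡ 198 (mod 461)
164^32 = (164^16)^2 ≡ 198^2 = 39204 ≡ 19 (mod 461)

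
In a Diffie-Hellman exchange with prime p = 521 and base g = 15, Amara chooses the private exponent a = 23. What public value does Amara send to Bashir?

140

Public value = 15^23 mod 521.
15^1 ≡ 15 (mod 521)
15^2 = (15^1)^2 ≡ 15^2 = 225 ≡ 225 (mod 521)
15^4 = (15^2)^2 ≡ 225^2 = 50625 ≡ 88 (mod 521)
15^8 = (15^4)^2 ≡ 88^2 = 7744 ≡ 450 (mod 521)
15^16 = (15^8)^2 ≡ 450^2 = 202500 ≡ 352 (mod 521)
15^23 = 15^16 · 15^4 · 15^2 · 15^1 ≡ 352 · 88 · 225 · 15 ≡ 140 (mod 521).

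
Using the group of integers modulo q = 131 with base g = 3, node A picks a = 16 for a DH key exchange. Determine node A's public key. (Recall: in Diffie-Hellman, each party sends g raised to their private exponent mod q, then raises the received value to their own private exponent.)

Public value = 3^16 (mod 131).
3^1 ≡ 3 (mod 131)
3^2 = (3^1)^2 ≡ 3^2 = 9 ≡ 9 (mod 131)
3^4 = (3^2)^2 ≡ 9^2 = 81 ≡ 81 (mod 131)
3^8 = (3^4)^2 ≡ 81^2 = 6561 ≡ 11 (mod 131)
3^16 = (3^8)^2 ≡ 11^2 = 121 ≡ 121 (mod 131)

121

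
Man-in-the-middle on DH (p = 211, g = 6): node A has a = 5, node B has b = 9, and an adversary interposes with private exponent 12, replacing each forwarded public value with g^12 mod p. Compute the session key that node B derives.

5

Node B receives an adversary's public value M = 6^12 mod 211 instead of the honest one.
6^1 ≡ 6 (mod 211)
6^2 = (6^1)^2 ≡ 6^2 = 36 ≡ 36 (mod 211)
6^4 = (6^2)^2 ≡ 36^2 = 1296 ≡ 30 (mod 211)
6^8 = (6^4)^2 ≡ 30^2 = 900 ≡ 56 (mod 211)
6^12 = 6^8 · 6^4 ≡ 56 · 30 ≡ 203 (mod 211).
So M = 203. Node B computes K = M^9 mod 211.
203^1 ≡ 203 (mod 211)
203^2 = (203^1)^2 ≡ 203^2 = 41209 ≡ 64 (mod 211)
203^4 = (203^2)^2 ≡ 64^2 = 4096 ≡ 87 (mod 211)
203^8 = (203^4)^2 ≡ 87^2 = 7569 ≡ 184 (mod 211)
203^9 = 203^8 · 203^1 ≡ 184 · 203 ≡ 5 (mod 211).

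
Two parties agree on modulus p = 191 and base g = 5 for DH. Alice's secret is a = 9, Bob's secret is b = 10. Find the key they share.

36

Bob sends B = g^b mod p = 5^10 mod 191.
5^1 ≡ 5 (mod 191)
5^2 = (5^1)^2 ≡ 5^2 = 25 ≡ 25 (mod 191)
5^4 = (5^2)^2 ≡ 25^2 = 625 ≡ 52 (mod 191)
5^8 = (5^4)^2 ≡ 52^2 = 2704 ≡ 30 (mod 191)
5^10 = 5^8 · 5^2 ≡ 30 · 25 ≡ 177 (mod 191).
So B = 177. Alice then computes K = B^a mod p = 177^9 mod 191.
177^1 ≡ 177 (mod 191)
177^2 = (177^1)^2 ≡ 177^2 = 31329 ≡ 5 (mod 191)
177^4 = (177^2)^2 ≡ 5^2 = 25 ≡ 25 (mod 191)
177^8 = (177^4)^2 ≡ 25^2 = 625 ≡ 52 (mod 191)
177^9 = 177^8 · 177^1 ≡ 52 · 177 ≡ 36 (mod 191).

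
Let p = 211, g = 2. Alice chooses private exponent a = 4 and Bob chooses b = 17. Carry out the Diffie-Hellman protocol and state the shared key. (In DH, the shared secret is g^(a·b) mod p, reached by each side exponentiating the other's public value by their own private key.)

49

Alice sends A = g^a mod p = 2^4 mod 211.
2^1 ≡ 2 (mod 211)
2^2 = (2^1)^2 ≡ 2^2 = 4 ≡ 4 (mod 211)
2^4 = (2^2)^2 ≡ 4^2 = 16 ≡ 16 (mod 211)
So A = 16. Bob then computes K = A^b mod p = 16^17 mod 211.
16^1 ≡ 16 (mod 211)
16^2 = (16^1)^2 ≡ 16^2 = 256 ≡ 45 (mod 211)
16^4 = (16^2)^2 ≡ 45^2 = 2025 ≡ 126 (mod 211)
16^8 = (16^4)^2 ≡ 126^2 = 15876 ≡ 51 (mod 211)
16^16 = (16^8)^2 ≡ 51^2 = 2601 ≡ 69 (mod 211)
16^17 = 16^16 · 16^1 ≡ 69 · 16 ≡ 49 (mod 211).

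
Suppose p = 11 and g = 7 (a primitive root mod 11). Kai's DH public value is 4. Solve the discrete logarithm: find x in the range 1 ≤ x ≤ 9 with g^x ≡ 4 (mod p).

Try successive powers of 7 modulo 11:
7^1 ≡ 7
7^2 ≡ 5
7^3 ≡ 2
7^4 ≡ 3
7^5 ≡ 10
7^6 ≡ 4
Found: x = 6.

6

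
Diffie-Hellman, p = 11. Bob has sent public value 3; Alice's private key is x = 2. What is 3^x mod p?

9

Shared key K = 3^2 mod 11.
3^1 ≡ 3 (mod 11)
3^2 = (3^1)^2 ≡ 3^2 = 9 ≡ 9 (mod 11)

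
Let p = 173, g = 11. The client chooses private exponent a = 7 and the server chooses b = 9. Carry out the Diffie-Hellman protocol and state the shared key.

17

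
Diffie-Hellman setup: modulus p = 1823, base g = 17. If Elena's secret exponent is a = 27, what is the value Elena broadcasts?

Public value = 17^27 (mod 1823).
17^1 ≡ 17 (mod 1823)
17^2 = (17^1)^2 ≡ 17^2 = 289 ≡ 289 (mod 1823)
17^4 = (17^2)^2 ≡ 289^2 = 83521 ≡ 1486 (mod 1823)
17^8 = (17^4)^2 ≡ 1486^2 = 2208196 ≡ 543 (mod 1823)
17^16 = (17^8)^2 ≡ 543^2 = 294849 ≡ 1346 (mod 1823)
17^27 = 17^16 · 17^8 · 17^2 · 17^1 ≡ 1346 · 543 · 289 · 17 ≡ 408 (mod 1823).

408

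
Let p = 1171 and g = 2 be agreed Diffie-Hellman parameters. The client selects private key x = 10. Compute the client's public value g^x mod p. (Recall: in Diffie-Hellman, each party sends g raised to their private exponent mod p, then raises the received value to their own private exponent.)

Public value = 2^10 mod 1171.
2^1 ≡ 2 (mod 1171)
2^2 = (2^1)^2 ≡ 2^2 = 4 ≡ 4 (mod 1171)
2^4 = (2^2)^2 ≡ 4^2 = 16 ≡ 16 (mod 1171)
2^8 = (2^4)^2 ≡ 16^2 = 256 ≡ 256 (mod 1171)
2^10 = 2^8 · 2^2 ≡ 256 · 4 ≡ 1024 (mod 1171).

1024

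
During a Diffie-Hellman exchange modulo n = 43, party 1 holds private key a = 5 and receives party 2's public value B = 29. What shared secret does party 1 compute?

20

Shared key K = 29^5 mod 43.
29^1 ≡ 29 (mod 43)
29^2 = (29^1)^2 ≡ 29^2 = 841 ≡ 24 (mod 43)
29^4 = (29^2)^2 ≡ 24^2 = 576 ≡ 17 (mod 43)
29^5 = 29^4 · 29^1 ≡ 17 · 29 ≡ 20 (mod 43).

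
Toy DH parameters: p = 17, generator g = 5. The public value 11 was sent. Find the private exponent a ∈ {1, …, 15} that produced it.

Try successive powers of 5 modulo 17:
5^1 ≡ 5
5^2 ≡ 8
5^3 ≡ 6
5^4 ≡ 13
5^5 ≡ 14
5^6 ≡ 2
5^7 ≡ 10
5^8 ≡ 16
5^9 ≡ 12
5^10 ≡ 9
5^11 ≡ 11
Found: a = 11.

11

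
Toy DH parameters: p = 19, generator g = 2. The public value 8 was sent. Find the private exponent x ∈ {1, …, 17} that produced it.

Try successive powers of 2 modulo 19:
2^1 ≡ 2
2^2 ≡ 4
2^3 ≡ 8
Found: x = 3.

3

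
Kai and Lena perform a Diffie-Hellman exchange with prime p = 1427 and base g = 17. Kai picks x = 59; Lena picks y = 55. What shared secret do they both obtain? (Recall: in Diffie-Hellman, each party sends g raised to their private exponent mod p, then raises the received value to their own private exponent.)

Lena sends B = g^y mod p = 17^55 mod 1427.
17^1 ≡ 17 (mod 1427)
17^2 = (17^1)^2 ≡ 17^2 = 289 ≡ 289 (mod 1427)
17^4 = (17^2)^2 ≡ 289^2 = 83521 ≡ 755 (mod 1427)
17^8 = (17^4)^2 ≡ 755^2 = 570025 ≡ 652 (mod 1427)
17^16 = (17^8)^2 ≡ 652^2 = 425104 ≡ 1285 (mod 1427)
17^32 = (17^16)^2 ≡ 1285^2 = 1651225 ≡ 186 (mod 1427)
17^55 = 17^32 · 17^16 · 17^4 · 17^2 · 17^1 ≡ 186 · 1285 · 755 · 289 · 17 ≡ 360 (mod 1427).
So B = 360. Kai then computes K = B^x mod p = 360^59 mod 1427.
360^1 ≡ 360 (mod 1427)
360^2 = (360^1)^2 ≡ 360^2 = 129600 ≡ 1170 (mod 1427)
360^4 = (360^2)^2 ≡ 1170^2 = 1368900 ≡ 407 (mod 1427)
360^8 = (360^4)^2 ≡ 407^2 = 165649 ≡ 117 (mod 1427)
360^16 = (360^8)^2 ≡ 117^2 = 13689 ≡ 846 (mod 1427)
360^32 = (360^16)^2 ≡ 846^2 = 715716 ≡ 789 (mod 1427)
360^59 = 360^32 · 360^16 · 360^8 · 360^2 · 360^1 ≡ 789 · 846 · 117 · 1170 · 360 ≡ 640 (mod 1427).

640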